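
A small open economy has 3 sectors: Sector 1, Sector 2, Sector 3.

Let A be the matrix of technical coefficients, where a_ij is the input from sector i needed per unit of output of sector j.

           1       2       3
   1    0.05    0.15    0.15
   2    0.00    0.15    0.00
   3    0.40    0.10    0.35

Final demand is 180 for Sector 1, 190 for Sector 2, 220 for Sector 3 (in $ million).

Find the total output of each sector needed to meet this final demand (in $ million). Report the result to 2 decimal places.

I − A =
  [   0.95    -0.15    -0.15]
  [   0.00     0.85     0.00]
  [  -0.40    -0.10     0.65]
Cofactors of I−A, C_ij = (−1)^(i+j)·(minor ij) (rows/columns in the sector order above):
  C_11 = (0.85)(0.65) − (0.00)(-0.10) = 0.5525
  C_12 = −[(0.00)(0.65) − (0.00)(-0.40)] = 0.0000
  C_13 = (0.00)(-0.10) − (0.85)(-0.40) = 0.3400
  C_21 = −[(-0.15)(0.65) − (-0.15)(-0.10)] = 0.1125
  C_22 = (0.95)(0.65) − (-0.15)(-0.40) = 0.5575
  C_23 = −[(0.95)(-0.10) − (-0.15)(-0.40)] = 0.1550
  C_31 = (-0.15)(0.00) − (-0.15)(0.85) = 0.1275
  C_32 = −[(0.95)(0.00) − (-0.15)(0.00)] = 0.0000
  C_33 = (0.95)(0.85) − (-0.15)(0.00) = 0.8075
det(I−A) = Σ_j (I−A)_1j·C_1j = (0.95)(0.5525) + (-0.15)(0.0000) + (-0.15)(0.3400) = 0.473875
adj(I−A) = Cᵀ =
  [ 0.5525   0.1125   0.1275]
  [ 0.0000   0.5575   0.0000]
  [ 0.3400   0.1550   0.8075]
(I − A)⁻¹ = adj(I−A) / det(I−A) ≈
  [   1.1659     0.2374     0.2691]
  [   0.0000     1.1765     0.0000]
  [   0.7175     0.3271     1.7040]
x = (I − A)⁻¹ d = adj(I−A)·d / det(I−A), with det(I−A) = 0.473875:
  x_1 = (0.5525·180 + 0.1125·190 + 0.1275·220) / 0.473875 = 148.875 / 0.473875 ≈ 314.17
  x_2 = (0.0000·180 + 0.5575·190 + 0.0000·220) / 0.473875 = 105.925 / 0.473875 ≈ 223.53
  x_3 = (0.3400·180 + 0.1550·190 + 0.8075·220) / 0.473875 = 268.30 / 0.473875 ≈ 566.18

x_1 = 314.17, x_2 = 223.53, x_3 = 566.18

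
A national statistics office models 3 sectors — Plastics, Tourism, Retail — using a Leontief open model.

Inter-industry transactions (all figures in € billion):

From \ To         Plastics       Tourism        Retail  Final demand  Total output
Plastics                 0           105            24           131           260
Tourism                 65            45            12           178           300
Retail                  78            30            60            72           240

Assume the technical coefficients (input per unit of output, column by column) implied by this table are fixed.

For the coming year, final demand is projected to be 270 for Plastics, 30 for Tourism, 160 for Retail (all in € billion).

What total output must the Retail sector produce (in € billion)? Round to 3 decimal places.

Technical coefficients a_ij = z_ij / X_j:
  a_11 = 0/260 = 0.00, a_21 = 65/260 = 0.25, a_31 = 78/260 = 0.30
  a_12 = 105/300 = 0.35, a_22 = 45/300 = 0.15, a_32 = 30/300 = 0.10
  a_13 = 24/240 = 0.10, a_23 = 12/240 = 0.05, a_33 = 60/240 = 0.25
I − A =
  [   1.00    -0.35    -0.10]
  [  -0.25     0.85    -0.05]
  [  -0.30    -0.10     0.75]
Cofactors of I−A, C_ij = (−1)^(i+j)·(minor ij) (rows/columns in the sector order above):
  C_11 = (0.85)(0.75) − (-0.05)(-0.10) = 0.6325
  C_12 = −[(-0.25)(0.75) − (-0.05)(-0.30)] = 0.2025
  C_13 = (-0.25)(-0.10) − (0.85)(-0.30) = 0.2800
  C_21 = −[(-0.35)(0.75) − (-0.10)(-0.10)] = 0.2725
  C_22 = (1.00)(0.75) − (-0.10)(-0.30) = 0.7200
  C_23 = −[(1.00)(-0.10) − (-0.35)(-0.30)] = 0.2050
  C_31 = (-0.35)(-0.05) − (-0.10)(0.85) = 0.1025
  C_32 = −[(1.00)(-0.05) − (-0.10)(-0.25)] = 0.0750
  C_33 = (1.00)(0.85) − (-0.35)(-0.25) = 0.7625
det(I−A) = Σ_j (I−A)_1j·C_1j = (1.00)(0.6325) + (-0.35)(0.2025) + (-0.10)(0.2800) = 0.533625
adj(I−A) = Cᵀ =
  [ 0.6325   0.2725   0.1025]
  [ 0.2025   0.7200   0.0750]
  [ 0.2800   0.2050   0.7625]
(I − A)⁻¹ = adj(I−A) / det(I−A) ≈
  [   1.1853     0.5107     0.1921]
  [   0.3795     1.3493     0.1405]
  [   0.5247     0.3842     1.4289]
x = (I − A)⁻¹ d = adj(I−A)·d / det(I−A), with det(I−A) = 0.533625:
  x_1 = (0.6325·270 + 0.2725·30 + 0.1025·160) / 0.533625 = 195.35 / 0.533625 ≈ 366.081
  x_2 = (0.2025·270 + 0.7200·30 + 0.0750·160) / 0.533625 = 88.275 / 0.533625 ≈ 165.425
  x_3 = (0.2800·270 + 0.2050·30 + 0.7625·160) / 0.533625 = 203.75 / 0.533625 ≈ 381.822

x_3 = 381.822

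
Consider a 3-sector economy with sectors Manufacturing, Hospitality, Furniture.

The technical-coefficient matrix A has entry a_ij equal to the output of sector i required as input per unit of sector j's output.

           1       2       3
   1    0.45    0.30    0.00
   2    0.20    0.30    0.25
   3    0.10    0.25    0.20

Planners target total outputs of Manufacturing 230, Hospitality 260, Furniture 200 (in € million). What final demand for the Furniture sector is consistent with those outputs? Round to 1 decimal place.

d_3 = 72.0

I − A =
  [   0.55    -0.30     0.00]
  [  -0.20     0.70    -0.25]
  [  -0.10    -0.25     0.80]
d = (I − A) x:
  d_1 = (+0.55)·230 + (-0.30)·260 + (+0.00)·200 = 48.5
  d_2 = (-0.20)·230 + (+0.70)·260 + (-0.25)·200 = 86.0
  d_3 = (-0.10)·230 + (-0.25)·260 + (+0.80)·200 = 72.0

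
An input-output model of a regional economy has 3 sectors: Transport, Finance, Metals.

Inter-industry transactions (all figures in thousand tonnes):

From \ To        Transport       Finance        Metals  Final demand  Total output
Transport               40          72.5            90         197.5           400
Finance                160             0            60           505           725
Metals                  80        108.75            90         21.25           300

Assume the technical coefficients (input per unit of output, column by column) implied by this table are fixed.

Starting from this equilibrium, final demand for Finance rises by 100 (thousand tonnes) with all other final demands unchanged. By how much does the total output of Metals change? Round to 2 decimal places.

Δx_3 = 31.44

Technical coefficients a_ij = z_ij / X_j:
  a_11 = 40/400 = 0.10, a_21 = 160/400 = 0.40, a_31 = 80/400 = 0.20
  a_12 = 72.5/725 = 0.10, a_22 = 0/725 = 0.00, a_32 = 108.75/725 = 0.15
  a_13 = 90/300 = 0.30, a_23 = 60/300 = 0.20, a_33 = 90/300 = 0.30
I − A =
  [   0.90    -0.10    -0.30]
  [  -0.40     1.00    -0.20]
  [  -0.20    -0.15     0.70]
Cofactors of I−A, C_ij = (−1)^(i+j)·(minor ij) (rows/columns in the sector order above):
  C_11 = (1.00)(0.70) − (-0.20)(-0.15) = 0.6700
  C_12 = −[(-0.40)(0.70) − (-0.20)(-0.20)] = 0.3200
  C_13 = (-0.40)(-0.15) − (1.00)(-0.20) = 0.2600
  C_21 = −[(-0.10)(0.70) − (-0.30)(-0.15)] = 0.1150
  C_22 = (0.90)(0.70) − (-0.30)(-0.20) = 0.5700
  C_23 = −[(0.90)(-0.15) − (-0.10)(-0.20)] = 0.1550
  C_31 = (-0.10)(-0.20) − (-0.30)(1.00) = 0.3200
  C_32 = −[(0.90)(-0.20) − (-0.30)(-0.40)] = 0.3000
  C_33 = (0.90)(1.00) − (-0.10)(-0.40) = 0.8600
det(I−A) = Σ_j (I−A)_1j·C_1j = (0.90)(0.6700) + (-0.10)(0.3200) + (-0.30)(0.2600) = 0.4930
adj(I−A) = Cᵀ =
  [ 0.6700   0.1150   0.3200]
  [ 0.3200   0.5700   0.3000]
  [ 0.2600   0.1550   0.8600]
(I − A)⁻¹ = adj(I−A) / det(I−A) ≈
  [   1.3590     0.2333     0.6491]
  [   0.6491     1.1562     0.6085]
  [   0.5274     0.3144     1.7444]
Δx = (I − A)⁻¹ Δd with Δd having +100 in the Finance component and 0 elsewhere.
So Δx_3 = L_32 · (+100), where L_32 = adj(I−A)_32 / det(I−A) = 0.1550 / 0.4930.
Δx_3 = 0.1550 × (+100) / 0.4930 = 15.50 / 0.4930 ≈ 31.44.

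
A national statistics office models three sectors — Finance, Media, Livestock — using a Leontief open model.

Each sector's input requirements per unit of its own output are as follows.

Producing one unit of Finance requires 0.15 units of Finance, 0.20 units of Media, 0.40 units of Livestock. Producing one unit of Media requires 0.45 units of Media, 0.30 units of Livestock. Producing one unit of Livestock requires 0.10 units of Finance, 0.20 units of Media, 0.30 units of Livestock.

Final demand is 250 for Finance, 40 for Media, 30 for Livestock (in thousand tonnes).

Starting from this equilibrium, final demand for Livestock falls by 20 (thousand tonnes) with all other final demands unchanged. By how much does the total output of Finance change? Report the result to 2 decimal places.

Δx_F = -4.43

I − A =
  [   0.85     0.00    -0.10]
  [  -0.20     0.55    -0.20]
  [  -0.40    -0.30     0.70]
Cofactors of I−A, C_ij = (−1)^(i+j)·(minor ij) (rows/columns in the sector order above):
  C_11 = (0.55)(0.70) − (-0.20)(-0.30) = 0.3250
  C_12 = −[(-0.20)(0.70) − (-0.20)(-0.40)] = 0.2200
  C_13 = (-0.20)(-0.30) − (0.55)(-0.40) = 0.2800
  C_21 = −[(0.00)(0.70) − (-0.10)(-0.30)] = 0.0300
  C_22 = (0.85)(0.70) − (-0.10)(-0.40) = 0.5550
  C_23 = −[(0.85)(-0.30) − (0.00)(-0.40)] = 0.2550
  C_31 = (0.00)(-0.20) − (-0.10)(0.55) = 0.0550
  C_32 = −[(0.85)(-0.20) − (-0.10)(-0.20)] = 0.1900
  C_33 = (0.85)(0.55) − (0.00)(-0.20) = 0.4675
det(I−A) = Σ_j (I−A)_1j·C_1j = (0.85)(0.3250) + (0.00)(0.2200) + (-0.10)(0.2800) = 0.24825
adj(I−A) = Cᵀ =
  [ 0.3250   0.0300   0.0550]
  [ 0.2200   0.5550   0.1900]
  [ 0.2800   0.2550   0.4675]
(I − A)⁻¹ = adj(I−A) / det(I−A) ≈
  [   1.3092     0.1208     0.2216]
  [   0.8862     2.2356     0.7654]
  [   1.1279     1.0272     1.8832]
Δx = (I − A)⁻¹ Δd with Δd having -20 in the Livestock component and 0 elsewhere.
So Δx_F = L_FL · (-20), where L_FL = adj(I−A)_FL / det(I−A) = 0.0550 / 0.24825.
Δx_F = 0.0550 × (-20) / 0.24825 = -1.10 / 0.24825 ≈ -4.43.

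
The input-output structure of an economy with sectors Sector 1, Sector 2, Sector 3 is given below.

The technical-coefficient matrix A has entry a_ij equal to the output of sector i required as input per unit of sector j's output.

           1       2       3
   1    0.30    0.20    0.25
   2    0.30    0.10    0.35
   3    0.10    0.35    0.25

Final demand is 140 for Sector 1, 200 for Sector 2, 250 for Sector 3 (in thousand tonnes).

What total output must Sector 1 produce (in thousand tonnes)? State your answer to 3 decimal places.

I − A =
  [   0.70    -0.20    -0.25]
  [  -0.30     0.90    -0.35]
  [  -0.10    -0.35     0.75]
Cofactors of I−A, C_ij = (−1)^(i+j)·(minor ij) (rows/columns in the sector order above):
  C_11 = (0.90)(0.75) − (-0.35)(-0.35) = 0.5525
  C_12 = −[(-0.30)(0.75) − (-0.35)(-0.10)] = 0.2600
  C_13 = (-0.30)(-0.35) − (0.90)(-0.10) = 0.1950
  C_21 = −[(-0.20)(0.75) − (-0.25)(-0.35)] = 0.2375
  C_22 = (0.70)(0.75) − (-0.25)(-0.10) = 0.5000
  C_23 = −[(0.70)(-0.35) − (-0.20)(-0.10)] = 0.2650
  C_31 = (-0.20)(-0.35) − (-0.25)(0.90) = 0.2950
  C_32 = −[(0.70)(-0.35) − (-0.25)(-0.30)] = 0.3200
  C_33 = (0.70)(0.90) − (-0.20)(-0.30) = 0.5700
det(I−A) = Σ_j (I−A)_1j·C_1j = (0.70)(0.5525) + (-0.20)(0.2600) + (-0.25)(0.1950) = 0.2860
adj(I−A) = Cᵀ =
  [ 0.5525   0.2375   0.2950]
  [ 0.2600   0.5000   0.3200]
  [ 0.1950   0.2650   0.5700]
(I − A)⁻¹ = adj(I−A) / det(I−A) ≈
  [   1.9318     0.8304     1.0315]
  [   0.9091     1.7483     1.1189]
  [   0.6818     0.9266     1.9930]
x = (I − A)⁻¹ d = adj(I−A)·d / det(I−A), with det(I−A) = 0.2860:
  x_1 = (0.5525·140 + 0.2375·200 + 0.2950·250) / 0.2860 = 198.60 / 0.2860 ≈ 694.406
  x_2 = (0.2600·140 + 0.5000·200 + 0.3200·250) / 0.2860 = 216.40 / 0.2860 ≈ 756.643
  x_3 = (0.1950·140 + 0.2650·200 + 0.5700·250) / 0.2860 = 222.80 / 0.2860 ≈ 779.021

x_1 = 694.406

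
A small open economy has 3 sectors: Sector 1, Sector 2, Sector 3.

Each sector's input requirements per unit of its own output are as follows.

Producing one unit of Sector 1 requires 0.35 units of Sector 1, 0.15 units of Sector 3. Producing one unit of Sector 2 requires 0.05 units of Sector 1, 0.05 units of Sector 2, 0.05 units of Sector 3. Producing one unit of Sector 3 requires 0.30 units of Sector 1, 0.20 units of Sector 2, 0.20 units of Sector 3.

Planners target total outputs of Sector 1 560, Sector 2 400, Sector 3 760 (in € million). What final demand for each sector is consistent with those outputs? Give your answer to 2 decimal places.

I − A =
  [   0.65    -0.05    -0.30]
  [   0.00     0.95    -0.20]
  [  -0.15    -0.05     0.80]
d = (I − A) x:
  d_1 = (+0.65)·560 + (-0.05)·400 + (-0.30)·760 = 116.00
  d_2 = (+0.00)·560 + (+0.95)·400 + (-0.20)·760 = 228.00
  d_3 = (-0.15)·560 + (-0.05)·400 + (+0.80)·760 = 504.00

d_1 = 116.00, d_2 = 228.00, d_3 = 504.00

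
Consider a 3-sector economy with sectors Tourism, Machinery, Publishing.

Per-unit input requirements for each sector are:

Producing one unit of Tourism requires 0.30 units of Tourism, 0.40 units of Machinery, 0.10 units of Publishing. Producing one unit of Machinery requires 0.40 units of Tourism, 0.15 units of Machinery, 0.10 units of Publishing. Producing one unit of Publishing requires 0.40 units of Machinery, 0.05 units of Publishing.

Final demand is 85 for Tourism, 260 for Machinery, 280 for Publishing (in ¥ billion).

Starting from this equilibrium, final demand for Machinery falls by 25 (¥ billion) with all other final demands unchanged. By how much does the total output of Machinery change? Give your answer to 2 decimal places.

I − A =
  [   0.70    -0.40     0.00]
  [  -0.40     0.85    -0.40]
  [  -0.10    -0.10     0.95]
Cofactors of I−A, C_ij = (−1)^(i+j)·(minor ij) (rows/columns in the sector order above):
  C_11 = (0.85)(0.95) − (-0.40)(-0.10) = 0.7675
  C_12 = −[(-0.40)(0.95) − (-0.40)(-0.10)] = 0.4200
  C_13 = (-0.40)(-0.10) − (0.85)(-0.10) = 0.1250
  C_21 = −[(-0.40)(0.95) − (0.00)(-0.10)] = 0.3800
  C_22 = (0.70)(0.95) − (0.00)(-0.10) = 0.6650
  C_23 = −[(0.70)(-0.10) − (-0.40)(-0.10)] = 0.1100
  C_31 = (-0.40)(-0.40) − (0.00)(0.85) = 0.1600
  C_32 = −[(0.70)(-0.40) − (0.00)(-0.40)] = 0.2800
  C_33 = (0.70)(0.85) − (-0.40)(-0.40) = 0.4350
det(I−A) = Σ_j (I−A)_1j·C_1j = (0.70)(0.7675) + (-0.40)(0.4200) + (0.00)(0.1250) = 0.36925
adj(I−A) = Cᵀ =
  [ 0.7675   0.3800   0.1600]
  [ 0.4200   0.6650   0.2800]
  [ 0.1250   0.1100   0.4350]
(I − A)⁻¹ = adj(I−A) / det(I−A) ≈
  [   2.0785     1.0291     0.4333]
  [   1.1374     1.8009     0.7583]
  [   0.3385     0.2979     1.1781]
Δx = (I − A)⁻¹ Δd with Δd having -25 in the Machinery component and 0 elsewhere.
So Δx_M = L_MM · (-25), where L_MM = adj(I−A)_MM / det(I−A) = 0.6650 / 0.36925.
Δx_M = 0.6650 × (-25) / 0.36925 = -16.625 / 0.36925 ≈ -45.02.

Δx_M = -45.02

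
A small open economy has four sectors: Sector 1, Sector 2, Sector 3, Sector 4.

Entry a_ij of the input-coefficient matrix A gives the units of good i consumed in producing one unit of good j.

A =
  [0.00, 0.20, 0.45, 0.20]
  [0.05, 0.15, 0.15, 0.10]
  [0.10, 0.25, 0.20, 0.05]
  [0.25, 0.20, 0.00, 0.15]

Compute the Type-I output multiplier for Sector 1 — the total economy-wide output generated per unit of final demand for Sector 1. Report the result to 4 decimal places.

I − A =
  [   1.00    -0.20    -0.45    -0.20]
  [  -0.05     0.85    -0.15    -0.10]
  [  -0.10    -0.25     0.80    -0.05]
  [  -0.25    -0.20     0.00     0.85]
Compute the cofactors C_ij = (−1)^(i+j)·(3×3 minor ij) of I−A; the adjugate is their transpose:
adj(I−A) = Cᵀ =
  [ 0.528625   0.268125   0.347625   0.176375]
  [ 0.068625   0.596125   0.150375   0.095125]
  [ 0.098250   0.233500   0.644500   0.088500]
  [ 0.171625   0.219125   0.137625   0.587625]
det(I−A) = Σ_j (I−A)_1j·C_1j = (1.00)(0.528625) + (-0.20)(0.068625) + (-0.45)(0.098250) + (-0.20)(0.171625) = 0.4363625
(I − A)⁻¹ = adj(I−A) / det(I−A) ≈
  [   1.21144     0.61445     0.79664     0.40419]
  [   0.15727     1.36612     0.34461     0.21800]
  [   0.22516     0.53511     1.47698     0.20281]
  [   0.39331     0.50216     0.31539     1.34664]
The output multiplier for sector j is the column-j sum of the Leontief inverse (I − A)⁻¹ = adj(I−A) / det(I−A).
Column 1 of adj(I−A): (0.528625, 0.068625, 0.098250, 0.171625); det(I−A) = 0.4363625.
m_1 = (0.528625 + 0.068625 + 0.098250 + 0.171625) / 0.4363625 = 0.867125 / 0.4363625 ≈ 1.9872.

m_1 = 1.9872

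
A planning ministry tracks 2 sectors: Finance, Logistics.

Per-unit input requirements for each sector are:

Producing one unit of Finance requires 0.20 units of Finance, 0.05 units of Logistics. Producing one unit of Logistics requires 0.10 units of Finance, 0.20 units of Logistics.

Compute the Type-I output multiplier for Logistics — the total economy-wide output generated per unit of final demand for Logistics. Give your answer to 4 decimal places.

m_2 = 1.4173

I − A =
  [   0.80    -0.10]
  [  -0.05     0.80]
det(I−A) = (0.80)(0.80) − (-0.10)(-0.05) = 0.6350
adj(I−A) = [[0.80, 0.10], [0.05, 0.80]]
(I − A)⁻¹ = adj(I−A) / det(I−A) ≈
  [   1.25984     0.15748]
  [   0.07874     1.25984]
The output multiplier for sector j is the column-j sum of the Leontief inverse (I − A)⁻¹ = adj(I−A) / det(I−A).
Column 2 of adj(I−A): (0.10, 0.80); det(I−A) = 0.6350.
m_2 = (0.10 + 0.80) / 0.6350 = 0.90 / 0.6350 ≈ 1.4173.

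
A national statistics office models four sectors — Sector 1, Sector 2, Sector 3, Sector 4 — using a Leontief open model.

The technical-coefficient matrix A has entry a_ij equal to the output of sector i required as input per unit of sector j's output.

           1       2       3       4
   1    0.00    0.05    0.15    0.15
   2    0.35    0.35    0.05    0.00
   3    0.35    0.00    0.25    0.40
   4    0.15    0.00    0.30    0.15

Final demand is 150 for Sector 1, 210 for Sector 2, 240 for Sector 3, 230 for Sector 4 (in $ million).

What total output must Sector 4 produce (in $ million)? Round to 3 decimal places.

I − A =
  [   1.00    -0.05    -0.15    -0.15]
  [  -0.35     0.65    -0.05     0.00]
  [  -0.35     0.00     0.75    -0.40]
  [  -0.15     0.00    -0.30     0.85]
Compute the cofactors C_ij = (−1)^(i+j)·(3×3 minor ij) of I−A; the adjugate is their transpose:
adj(I−A) = Cᵀ =
  [ 0.336375   0.025875   0.114250   0.113125]
  [ 0.199000   0.431250   0.101750   0.083000]
  [ 0.232375   0.017875   0.523000   0.287125]
  [ 0.141375   0.010875   0.204750   0.439375]
det(I−A) = Σ_j (I−A)_1j·C_1j = (1.00)(0.336375) + (-0.05)(0.199000) + (-0.15)(0.232375) + (-0.15)(0.141375) = 0.2703625
(I − A)⁻¹ = adj(I−A) / det(I−A) ≈
  [   1.2442     0.0957     0.4226     0.4184]
  [   0.7360     1.5951     0.3763     0.3070]
  [   0.8595     0.0661     1.9344     1.0620]
  [   0.5229     0.0402     0.7573     1.6251]
x = (I − A)⁻¹ d = adj(I−A)·d / det(I−A), with det(I−A) = 0.2703625:
  x_1 = (0.336375·150 + 0.025875·210 + 0.114250·240 + 0.113125·230) / 0.2703625 = 109.32875 / 0.2703625 ≈ 404.378
  x_2 = (0.199000·150 + 0.431250·210 + 0.101750·240 + 0.083000·230) / 0.2703625 = 163.9225 / 0.2703625 ≈ 606.306
  x_3 = (0.232375·150 + 0.017875·210 + 0.523000·240 + 0.287125·230) / 0.2703625 = 230.16875 / 0.2703625 ≈ 851.334
  x_4 = (0.141375·150 + 0.010875·210 + 0.204750·240 + 0.439375·230) / 0.2703625 = 173.68625 / 0.2703625 ≈ 642.420

x_4 = 642.420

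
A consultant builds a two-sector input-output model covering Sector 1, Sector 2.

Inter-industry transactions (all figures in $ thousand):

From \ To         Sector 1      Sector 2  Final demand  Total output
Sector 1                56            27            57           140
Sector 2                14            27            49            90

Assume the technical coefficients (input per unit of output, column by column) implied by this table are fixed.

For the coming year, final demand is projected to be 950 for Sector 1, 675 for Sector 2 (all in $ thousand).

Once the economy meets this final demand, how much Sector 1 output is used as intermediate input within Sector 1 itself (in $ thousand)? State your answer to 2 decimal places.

z_11 = 889.74

Technical coefficients a_ij = z_ij / X_j:
  a_11 = 56/140 = 0.40, a_21 = 14/140 = 0.10
  a_12 = 27/90 = 0.30, a_22 = 27/90 = 0.30
I − A =
  [   0.60    -0.30]
  [  -0.10     0.70]
det(I−A) = (0.60)(0.70) − (-0.30)(-0.10) = 0.3900
adj(I−A) = [[0.70, 0.30], [0.10, 0.60]]
(I − A)⁻¹ = adj(I−A) / det(I−A) ≈
  [   1.7949     0.7692]
  [   0.2564     1.5385]
First solve x = (I − A)⁻¹ d = adj(I−A)·d / det(I−A); in particular x_1 = (0.70·950 + 0.30·675) / 0.3900 = 867.50 / 0.3900 ≈ 2224.3590.
Intermediate flow from 1 to 1: z_11 = a_11 · x_1 = 0.40 × 867.50 / 0.3900 = 347.00 / 0.3900 ≈ 889.74.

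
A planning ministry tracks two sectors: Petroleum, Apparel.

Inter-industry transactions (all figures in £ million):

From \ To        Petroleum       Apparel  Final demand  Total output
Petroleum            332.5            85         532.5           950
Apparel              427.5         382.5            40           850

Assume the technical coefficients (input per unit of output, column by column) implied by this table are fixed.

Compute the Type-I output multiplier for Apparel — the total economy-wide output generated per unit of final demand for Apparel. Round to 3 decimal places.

Technical coefficients a_ij = z_ij / X_j:
  a_PP = 332.5/950 = 0.35, a_AP = 427.5/950 = 0.45
  a_PA = 85/850 = 0.10, a_AA = 382.5/850 = 0.45
I − A =
  [   0.65    -0.10]
  [  -0.45     0.55]
det(I−A) = (0.65)(0.55) − (-0.10)(-0.45) = 0.3125
adj(I−A) = [[0.55, 0.10], [0.45, 0.65]]
(I − A)⁻¹ = adj(I−A) / det(I−A) ≈
  [   1.7600     0.3200]
  [   1.4400     2.0800]
The output multiplier for sector j is the column-j sum of the Leontief inverse (I − A)⁻¹ = adj(I−A) / det(I−A).
Column A of adj(I−A): (0.10, 0.65); det(I−A) = 0.3125.
m_A = (0.10 + 0.65) / 0.3125 = 0.75 / 0.3125 = 2.400.

m_A = 2.400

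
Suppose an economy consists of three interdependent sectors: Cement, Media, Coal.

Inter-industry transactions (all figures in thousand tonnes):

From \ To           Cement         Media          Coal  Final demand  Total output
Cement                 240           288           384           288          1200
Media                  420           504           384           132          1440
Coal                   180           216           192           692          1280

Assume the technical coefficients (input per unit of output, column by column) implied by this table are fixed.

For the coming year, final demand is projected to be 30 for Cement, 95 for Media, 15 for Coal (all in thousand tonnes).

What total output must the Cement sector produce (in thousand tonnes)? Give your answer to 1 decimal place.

Technical coefficients a_ij = z_ij / X_j:
  a_11 = 240/1200 = 0.20, a_21 = 420/1200 = 0.35, a_31 = 180/1200 = 0.15
  a_12 = 288/1440 = 0.20, a_22 = 504/1440 = 0.35, a_32 = 216/1440 = 0.15
  a_13 = 384/1280 = 0.30, a_23 = 384/1280 = 0.30, a_33 = 192/1280 = 0.15
I − A =
  [   0.80    -0.20    -0.30]
  [  -0.35     0.65    -0.30]
  [  -0.15    -0.15     0.85]
Cofactors of I−A, C_ij = (−1)^(i+j)·(minor ij) (rows/columns in the sector order above):
  C_11 = (0.65)(0.85) − (-0.30)(-0.15) = 0.5075
  C_12 = −[(-0.35)(0.85) − (-0.30)(-0.15)] = 0.3425
  C_13 = (-0.35)(-0.15) − (0.65)(-0.15) = 0.1500
  C_21 = −[(-0.20)(0.85) − (-0.30)(-0.15)] = 0.2150
  C_22 = (0.80)(0.85) − (-0.30)(-0.15) = 0.6350
  C_23 = −[(0.80)(-0.15) − (-0.20)(-0.15)] = 0.1500
  C_31 = (-0.20)(-0.30) − (-0.30)(0.65) = 0.2550
  C_32 = −[(0.80)(-0.30) − (-0.30)(-0.35)] = 0.3450
  C_33 = (0.80)(0.65) − (-0.20)(-0.35) = 0.4500
det(I−A) = Σ_j (I−A)_1j·C_1j = (0.80)(0.5075) + (-0.20)(0.3425) + (-0.30)(0.1500) = 0.2925
adj(I−A) = Cᵀ =
  [ 0.5075   0.2150   0.2550]
  [ 0.3425   0.6350   0.3450]
  [ 0.1500   0.1500   0.4500]
(I − A)⁻¹ = adj(I−A) / det(I−A) ≈
  [   1.7350     0.7350     0.8718]
  [   1.1709     2.1709     1.1795]
  [   0.5128     0.5128     1.5385]
x = (I − A)⁻¹ d = adj(I−A)·d / det(I−A), with det(I−A) = 0.2925:
  x_1 = (0.5075·30 + 0.2150·95 + 0.2550·15) / 0.2925 = 39.475 / 0.2925 ≈ 135.0
  x_2 = (0.3425·30 + 0.6350·95 + 0.3450·15) / 0.2925 = 75.775 / 0.2925 ≈ 259.1
  x_3 = (0.1500·30 + 0.1500·95 + 0.4500·15) / 0.2925 = 25.50 / 0.2925 ≈ 87.2

x_1 = 135.0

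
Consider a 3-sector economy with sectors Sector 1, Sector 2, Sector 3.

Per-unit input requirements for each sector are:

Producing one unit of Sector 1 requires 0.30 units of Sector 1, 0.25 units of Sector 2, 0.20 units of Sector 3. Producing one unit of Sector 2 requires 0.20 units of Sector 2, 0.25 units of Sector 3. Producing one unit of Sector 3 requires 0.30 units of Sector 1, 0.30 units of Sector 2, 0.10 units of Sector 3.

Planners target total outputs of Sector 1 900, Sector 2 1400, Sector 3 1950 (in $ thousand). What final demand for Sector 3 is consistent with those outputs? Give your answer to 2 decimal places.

I − A =
  [   0.70     0.00    -0.30]
  [  -0.25     0.80    -0.30]
  [  -0.20    -0.25     0.90]
d = (I − A) x:
  d_1 = (+0.70)·900 + (+0.00)·1400 + (-0.30)·1950 = 45.00
  d_2 = (-0.25)·900 + (+0.80)·1400 + (-0.30)·1950 = 310.00
  d_3 = (-0.20)·900 + (-0.25)·1400 + (+0.90)·1950 = 1225.00

d_3 = 1225.00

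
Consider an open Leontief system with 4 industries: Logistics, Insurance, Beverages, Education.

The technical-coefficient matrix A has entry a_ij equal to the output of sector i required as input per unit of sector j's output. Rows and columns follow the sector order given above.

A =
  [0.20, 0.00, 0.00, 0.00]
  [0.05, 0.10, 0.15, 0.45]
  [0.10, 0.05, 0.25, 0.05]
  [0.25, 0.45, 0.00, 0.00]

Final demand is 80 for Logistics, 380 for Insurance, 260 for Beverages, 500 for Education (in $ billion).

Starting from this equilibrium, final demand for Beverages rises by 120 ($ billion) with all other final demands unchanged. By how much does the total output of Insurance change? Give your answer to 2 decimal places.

I − A =
  [   0.80     0.00     0.00     0.00]
  [  -0.05     0.90    -0.15    -0.45]
  [  -0.10    -0.05     0.75    -0.05]
  [  -0.25    -0.45     0.00     1.00]
Compute the cofactors C_ij = (−1)^(i+j)·(3×3 minor ij) of I−A; the adjugate is their transpose:
adj(I−A) = Cᵀ =
  [ 0.51225   0.00000   0.00000   0.00000]
  [ 0.13875   0.60000   0.12000   0.27600]
  [ 0.09025   0.05800   0.55800   0.05400]
  [ 0.19050   0.27000   0.05400   0.53400]
det(I−A) = Σ_j (I−A)_1j·C_1j = (0.80)(0.51225) + (0.00)(0.13875) + (0.00)(0.09025) + (0.00)(0.19050) = 0.4098
(I − A)⁻¹ = adj(I−A) / det(I−A) ≈
  [   1.2500     0.0000     0.0000     0.0000]
  [   0.3386     1.4641     0.2928     0.6735]
  [   0.2202     0.1415     1.3616     0.1318]
  [   0.4649     0.6589     0.1318     1.3031]
Δx = (I − A)⁻¹ Δd with Δd having +120 in the Beverages component and 0 elsewhere.
So Δx_I = L_IB · (+120), where L_IB = adj(I−A)_IB / det(I−A) = 0.12000 / 0.4098.
Δx_I = 0.12000 × (+120) / 0.4098 = 14.40 / 0.4098 ≈ 35.14.

Δx_I = 35.14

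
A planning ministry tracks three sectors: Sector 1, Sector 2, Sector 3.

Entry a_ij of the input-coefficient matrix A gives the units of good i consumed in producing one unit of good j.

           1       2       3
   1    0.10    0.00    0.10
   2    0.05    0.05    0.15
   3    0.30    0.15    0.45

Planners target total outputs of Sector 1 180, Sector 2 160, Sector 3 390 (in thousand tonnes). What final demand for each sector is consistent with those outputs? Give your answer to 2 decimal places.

I − A =
  [   0.90     0.00    -0.10]
  [  -0.05     0.95    -0.15]
  [  -0.30    -0.15     0.55]
d = (I − A) x:
  d_1 = (+0.90)·180 + (+0.00)·160 + (-0.10)·390 = 123.00
  d_2 = (-0.05)·180 + (+0.95)·160 + (-0.15)·390 = 84.50
  d_3 = (-0.30)·180 + (-0.15)·160 + (+0.55)·390 = 136.50

d_1 = 123.00, d_2 = 84.50, d_3 = 136.50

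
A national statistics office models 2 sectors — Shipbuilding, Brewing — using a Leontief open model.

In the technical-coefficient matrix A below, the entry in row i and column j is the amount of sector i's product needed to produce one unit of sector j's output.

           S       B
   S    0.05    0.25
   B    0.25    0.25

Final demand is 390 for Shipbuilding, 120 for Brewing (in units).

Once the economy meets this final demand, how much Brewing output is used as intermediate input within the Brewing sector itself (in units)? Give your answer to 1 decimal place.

I − A =
  [   0.95    -0.25]
  [  -0.25     0.75]
det(I−A) = (0.95)(0.75) − (-0.25)(-0.25) = 0.6500
adj(I−A) = [[0.75, 0.25], [0.25, 0.95]]
(I − A)⁻¹ = adj(I−A) / det(I−A) ≈
  [   1.1538     0.3846]
  [   0.3846     1.4615]
First solve x = (I − A)⁻¹ d = adj(I−A)·d / det(I−A); in particular x_B = (0.25·390 + 0.95·120) / 0.6500 = 211.50 / 0.6500 ≈ 325.385.
Intermediate flow from B to B: z_BB = a_BB · x_B = 0.25 × 211.50 / 0.6500 = 52.875 / 0.6500 ≈ 81.3.

z_BB = 81.3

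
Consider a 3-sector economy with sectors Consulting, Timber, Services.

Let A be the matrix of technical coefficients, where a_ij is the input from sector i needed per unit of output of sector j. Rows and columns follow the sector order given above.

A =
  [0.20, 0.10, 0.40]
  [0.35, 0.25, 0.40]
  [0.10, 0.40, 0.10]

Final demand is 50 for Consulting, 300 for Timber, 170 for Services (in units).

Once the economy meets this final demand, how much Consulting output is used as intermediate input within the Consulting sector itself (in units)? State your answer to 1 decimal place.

I − A =
  [   0.80    -0.10    -0.40]
  [  -0.35     0.75    -0.40]
  [  -0.10    -0.40     0.90]
Cofactors of I−A, C_ij = (−1)^(i+j)·(minor ij) (rows/columns in the sector order above):
  C_11 = (0.75)(0.90) − (-0.40)(-0.40) = 0.5150
  C_12 = −[(-0.35)(0.90) − (-0.40)(-0.10)] = 0.3550
  C_13 = (-0.35)(-0.40) − (0.75)(-0.10) = 0.2150
  C_21 = −[(-0.10)(0.90) − (-0.40)(-0.40)] = 0.2500
  C_22 = (0.80)(0.90) − (-0.40)(-0.10) = 0.6800
  C_23 = −[(0.80)(-0.40) − (-0.10)(-0.10)] = 0.3300
  C_31 = (-0.10)(-0.40) − (-0.40)(0.75) = 0.3400
  C_32 = −[(0.80)(-0.40) − (-0.40)(-0.35)] = 0.4600
  C_33 = (0.80)(0.75) − (-0.10)(-0.35) = 0.5650
det(I−A) = Σ_j (I−A)_1j·C_1j = (0.80)(0.5150) + (-0.10)(0.3550) + (-0.40)(0.2150) = 0.2905
adj(I−A) = Cᵀ =
  [ 0.5150   0.2500   0.3400]
  [ 0.3550   0.6800   0.4600]
  [ 0.2150   0.3300   0.5650]
(I − A)⁻¹ = adj(I−A) / det(I−A) ≈
  [   1.7728     0.8606     1.1704]
  [   1.2220     2.3408     1.5835]
  [   0.7401     1.1360     1.9449]
First solve x = (I − A)⁻¹ d = adj(I−A)·d / det(I−A); in particular x_C = (0.5150·50 + 0.2500·300 + 0.3400·170) / 0.2905 = 158.55 / 0.2905 ≈ 545.783.
Intermediate flow from C to C: z_CC = a_CC · x_C = 0.20 × 158.55 / 0.2905 = 31.71 / 0.2905 ≈ 109.2.

z_CC = 109.2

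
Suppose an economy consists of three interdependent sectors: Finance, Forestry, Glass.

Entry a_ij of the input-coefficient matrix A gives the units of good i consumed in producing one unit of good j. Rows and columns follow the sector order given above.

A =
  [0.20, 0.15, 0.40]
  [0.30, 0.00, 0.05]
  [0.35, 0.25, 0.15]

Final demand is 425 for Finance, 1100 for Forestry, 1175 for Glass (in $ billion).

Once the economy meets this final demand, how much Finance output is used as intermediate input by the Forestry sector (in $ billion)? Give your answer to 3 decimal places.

z_12 = 293.323

I − A =
  [   0.80    -0.15    -0.40]
  [  -0.30     1.00    -0.05]
  [  -0.35    -0.25     0.85]
Cofactors of I−A, C_ij = (−1)^(i+j)·(minor ij) (rows/columns in the sector order above):
  C_11 = (1.00)(0.85) − (-0.05)(-0.25) = 0.8375
  C_12 = −[(-0.30)(0.85) − (-0.05)(-0.35)] = 0.2725
  C_13 = (-0.30)(-0.25) − (1.00)(-0.35) = 0.4250
  C_21 = −[(-0.15)(0.85) − (-0.40)(-0.25)] = 0.2275
  C_22 = (0.80)(0.85) − (-0.40)(-0.35) = 0.5400
  C_23 = −[(0.80)(-0.25) − (-0.15)(-0.35)] = 0.2525
  C_31 = (-0.15)(-0.05) − (-0.40)(1.00) = 0.4075
  C_32 = −[(0.80)(-0.05) − (-0.40)(-0.30)] = 0.1600
  C_33 = (0.80)(1.00) − (-0.15)(-0.30) = 0.7550
det(I−A) = Σ_j (I−A)_1j·C_1j = (0.80)(0.8375) + (-0.15)(0.2725) + (-0.40)(0.4250) = 0.459125
adj(I−A) = Cᵀ =
  [ 0.8375   0.2275   0.4075]
  [ 0.2725   0.5400   0.1600]
  [ 0.4250   0.2525   0.7550]
(I − A)⁻¹ = adj(I−A) / det(I−A) ≈
  [   1.8241     0.4955     0.8876]
  [   0.5935     1.1762     0.3485]
  [   0.9257     0.5500     1.6444]
First solve x = (I − A)⁻¹ d = adj(I−A)·d / det(I−A); in particular x_2 = (0.2725·425 + 0.5400·1100 + 0.1600·1175) / 0.459125 = 897.8125 / 0.459125 ≈ 1955.48598.
Intermediate flow from 1 to 2: z_12 = a_12 · x_2 = 0.15 × 897.8125 / 0.459125 = 134.671875 / 0.459125 ≈ 293.323.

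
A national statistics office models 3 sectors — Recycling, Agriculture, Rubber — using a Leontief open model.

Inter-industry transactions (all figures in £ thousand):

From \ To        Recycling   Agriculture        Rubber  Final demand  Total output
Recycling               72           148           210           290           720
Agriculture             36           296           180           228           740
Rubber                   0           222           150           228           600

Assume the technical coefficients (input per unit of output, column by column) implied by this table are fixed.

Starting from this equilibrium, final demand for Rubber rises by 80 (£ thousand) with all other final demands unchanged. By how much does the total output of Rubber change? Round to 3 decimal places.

Technical coefficients a_ij = z_ij / X_j:
  a_11 = 72/720 = 0.10, a_21 = 36/720 = 0.05, a_31 = 0/720 = 0.00
  a_12 = 148/740 = 0.20, a_22 = 296/740 = 0.40, a_32 = 222/740 = 0.30
  a_13 = 210/600 = 0.35, a_23 = 180/600 = 0.30, a_33 = 150/600 = 0.25
I − A =
  [   0.90    -0.20    -0.35]
  [  -0.05     0.60    -0.30]
  [   0.00    -0.30     0.75]
Cofactors of I−A, C_ij = (−1)^(i+j)·(minor ij) (rows/columns in the sector order above):
  C_11 = (0.60)(0.75) − (-0.30)(-0.30) = 0.3600
  C_12 = −[(-0.05)(0.75) − (-0.30)(0.00)] = 0.0375
  C_13 = (-0.05)(-0.30) − (0.60)(0.00) = 0.0150
  C_21 = −[(-0.20)(0.75) − (-0.35)(-0.30)] = 0.2550
  C_22 = (0.90)(0.75) − (-0.35)(0.00) = 0.6750
  C_23 = −[(0.90)(-0.30) − (-0.20)(0.00)] = 0.2700
  C_31 = (-0.20)(-0.30) − (-0.35)(0.60) = 0.2700
  C_32 = −[(0.90)(-0.30) − (-0.35)(-0.05)] = 0.2875
  C_33 = (0.90)(0.60) − (-0.20)(-0.05) = 0.5300
det(I−A) = Σ_j (I−A)_1j·C_1j = (0.90)(0.3600) + (-0.20)(0.0375) + (-0.35)(0.0150) = 0.31125
adj(I−A) = Cᵀ =
  [ 0.3600   0.2550   0.2700]
  [ 0.0375   0.6750   0.2875]
  [ 0.0150   0.2700   0.5300]
(I − A)⁻¹ = adj(I−A) / det(I−A) ≈
  [   1.1566     0.8193     0.8675]
  [   0.1205     2.1687     0.9237]
  [   0.0482     0.8675     1.7028]
Δx = (I − A)⁻¹ Δd with Δd having +80 in the Rubber component and 0 elsewhere.
So Δx_3 = L_33 · (+80), where L_33 = adj(I−A)_33 / det(I−A) = 0.5300 / 0.31125.
Δx_3 = 0.5300 × (+80) / 0.31125 = 42.40 / 0.31125 ≈ 136.225.

Δx_3 = 136.225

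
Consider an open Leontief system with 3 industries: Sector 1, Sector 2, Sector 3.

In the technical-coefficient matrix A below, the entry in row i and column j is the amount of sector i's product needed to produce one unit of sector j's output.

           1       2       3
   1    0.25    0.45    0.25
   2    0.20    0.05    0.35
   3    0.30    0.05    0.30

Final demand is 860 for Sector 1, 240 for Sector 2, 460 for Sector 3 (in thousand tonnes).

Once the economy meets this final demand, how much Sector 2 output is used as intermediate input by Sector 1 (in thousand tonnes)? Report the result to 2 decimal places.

I − A =
  [   0.75    -0.45    -0.25]
  [  -0.20     0.95    -0.35]
  [  -0.30    -0.05     0.70]
Cofactors of I−A, C_ij = (−1)^(i+j)·(minor ij) (rows/columns in the sector order above):
  C_11 = (0.95)(0.70) − (-0.35)(-0.05) = 0.6475
  C_12 = −[(-0.20)(0.70) − (-0.35)(-0.30)] = 0.2450
  C_13 = (-0.20)(-0.05) − (0.95)(-0.30) = 0.2950
  C_21 = −[(-0.45)(0.70) − (-0.25)(-0.05)] = 0.3275
  C_22 = (0.75)(0.70) − (-0.25)(-0.30) = 0.4500
  C_23 = −[(0.75)(-0.05) − (-0.45)(-0.30)] = 0.1725
  C_31 = (-0.45)(-0.35) − (-0.25)(0.95) = 0.3950
  C_32 = −[(0.75)(-0.35) − (-0.25)(-0.20)] = 0.3125
  C_33 = (0.75)(0.95) − (-0.45)(-0.20) = 0.6225
det(I−A) = Σ_j (I−A)_1j·C_1j = (0.75)(0.6475) + (-0.45)(0.2450) + (-0.25)(0.2950) = 0.301625
adj(I−A) = Cᵀ =
  [ 0.6475   0.3275   0.3950]
  [ 0.2450   0.4500   0.3125]
  [ 0.2950   0.1725   0.6225]
(I − A)⁻¹ = adj(I−A) / det(I−A) ≈
  [   2.1467     1.0858     1.3096]
  [   0.8123     1.4919     1.0361]
  [   0.9780     0.5719     2.0638]
First solve x = (I − A)⁻¹ d = adj(I−A)·d / det(I−A); in particular x_1 = (0.6475·860 + 0.3275·240 + 0.3950·460) / 0.301625 = 817.15 / 0.301625 ≈ 2709.1587.
Intermediate flow from 2 to 1: z_21 = a_21 · x_1 = 0.20 × 817.15 / 0.301625 = 163.43 / 0.301625 ≈ 541.83.

z_21 = 541.83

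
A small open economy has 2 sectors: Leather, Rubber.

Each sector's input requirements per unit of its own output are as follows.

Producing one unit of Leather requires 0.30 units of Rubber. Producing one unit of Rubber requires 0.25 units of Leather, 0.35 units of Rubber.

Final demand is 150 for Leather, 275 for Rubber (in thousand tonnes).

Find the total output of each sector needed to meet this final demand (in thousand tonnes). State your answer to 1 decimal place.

x_1 = 289.1, x_2 = 556.5

I − A =
  [   1.00    -0.25]
  [  -0.30     0.65]
det(I−A) = (1.00)(0.65) − (-0.25)(-0.30) = 0.5750
adj(I−A) = [[0.65, 0.25], [0.30, 1.00]]
(I − A)⁻¹ = adj(I−A) / det(I−A) ≈
  [   1.1304     0.4348]
  [   0.5217     1.7391]
x = (I − A)⁻¹ d = adj(I−A)·d / det(I−A), with det(I−A) = 0.5750:
  x_1 = (0.65·150 + 0.25·275) / 0.5750 = 166.25 / 0.5750 ≈ 289.1
  x_2 = (0.30·150 + 1.00·275) / 0.5750 = 320.00 / 0.5750 ≈ 556.5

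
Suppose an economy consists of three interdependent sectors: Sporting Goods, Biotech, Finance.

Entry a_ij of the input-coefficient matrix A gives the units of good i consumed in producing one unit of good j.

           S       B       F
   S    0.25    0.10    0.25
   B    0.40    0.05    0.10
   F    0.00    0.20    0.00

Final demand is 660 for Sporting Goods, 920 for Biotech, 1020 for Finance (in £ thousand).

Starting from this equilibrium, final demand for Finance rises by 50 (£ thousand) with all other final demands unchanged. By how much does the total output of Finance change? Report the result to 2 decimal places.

I − A =
  [   0.75    -0.10    -0.25]
  [  -0.40     0.95    -0.10]
  [   0.00    -0.20     1.00]
Cofactors of I−A, C_ij = (−1)^(i+j)·(minor ij) (rows/columns in the sector order above):
  C_11 = (0.95)(1.00) − (-0.10)(-0.20) = 0.9300
  C_12 = −[(-0.40)(1.00) − (-0.10)(0.00)] = 0.4000
  C_13 = (-0.40)(-0.20) − (0.95)(0.00) = 0.0800
  C_21 = −[(-0.10)(1.00) − (-0.25)(-0.20)] = 0.1500
  C_22 = (0.75)(1.00) − (-0.25)(0.00) = 0.7500
  C_23 = −[(0.75)(-0.20) − (-0.10)(0.00)] = 0.1500
  C_31 = (-0.10)(-0.10) − (-0.25)(0.95) = 0.2475
  C_32 = −[(0.75)(-0.10) − (-0.25)(-0.40)] = 0.1750
  C_33 = (0.75)(0.95) − (-0.10)(-0.40) = 0.6725
det(I−A) = Σ_j (I−A)_1j·C_1j = (0.75)(0.9300) + (-0.10)(0.4000) + (-0.25)(0.0800) = 0.6375
adj(I−A) = Cᵀ =
  [ 0.9300   0.1500   0.2475]
  [ 0.4000   0.7500   0.1750]
  [ 0.0800   0.1500   0.6725]
(I − A)⁻¹ = adj(I−A) / det(I−A) ≈
  [   1.4588     0.2353     0.3882]
  [   0.6275     1.1765     0.2745]
  [   0.1255     0.2353     1.0549]
Δx = (I − A)⁻¹ Δd with Δd having +50 in the Finance component and 0 elsewhere.
So Δx_F = L_FF · (+50), where L_FF = adj(I−A)_FF / det(I−A) = 0.6725 / 0.6375.
Δx_F = 0.6725 × (+50) / 0.6375 = 33.625 / 0.6375 ≈ 52.75.

Δx_F = 52.75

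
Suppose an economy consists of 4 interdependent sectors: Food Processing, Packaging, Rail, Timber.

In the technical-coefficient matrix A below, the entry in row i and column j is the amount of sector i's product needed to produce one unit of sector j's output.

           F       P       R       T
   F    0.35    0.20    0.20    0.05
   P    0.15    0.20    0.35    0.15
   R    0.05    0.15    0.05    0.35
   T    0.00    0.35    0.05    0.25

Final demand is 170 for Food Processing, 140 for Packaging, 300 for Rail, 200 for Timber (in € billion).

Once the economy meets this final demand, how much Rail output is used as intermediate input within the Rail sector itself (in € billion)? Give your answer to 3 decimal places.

I − A =
  [   0.65    -0.20    -0.20    -0.05]
  [  -0.15     0.80    -0.35    -0.15]
  [  -0.05    -0.15     0.95    -0.35]
  [   0.00    -0.35    -0.05     0.75]
Compute the cofactors C_ij = (−1)^(i+j)·(3×3 minor ij) of I−A; the adjugate is their transpose:
adj(I−A) = Cᵀ =
  [ 0.422750   0.203000   0.171625   0.148875]
  [ 0.117750   0.444125   0.198375   0.189250]
  [ 0.062625   0.161125   0.330750   0.190750]
  [ 0.059125   0.218000   0.114625   0.415375]
det(I−A) = Σ_j (I−A)_1j·C_1j = (0.65)(0.422750) + (-0.20)(0.117750) + (-0.20)(0.062625) + (-0.05)(0.059125) = 0.23575625
(I − A)⁻¹ = adj(I−A) / det(I−A) ≈
  [   1.7932     0.8611     0.7280     0.6315]
  [   0.4995     1.8838     0.8414     0.8027]
  [   0.2656     0.6834     1.4029     0.8091]
  [   0.2508     0.9247     0.4862     1.7619]
First solve x = (I − A)⁻¹ d = adj(I−A)·d / det(I−A); in particular x_R = (0.062625·170 + 0.161125·140 + 0.330750·300 + 0.190750·200) / 0.23575625 = 170.57875 / 0.23575625 ≈ 723.53861.
Intermediate flow from R to R: z_RR = a_RR · x_R = 0.05 × 170.57875 / 0.23575625 = 8.5289375 / 0.23575625 ≈ 36.177.

z_RR = 36.177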